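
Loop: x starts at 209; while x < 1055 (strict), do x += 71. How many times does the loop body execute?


Step 1: x goes from 209 toward 1055 by 71; the body runs while x<1055, so iterations = ceil((bound-start)/step)
Step 2: Distance=846
Step 3: ceil(846/71)=12

12


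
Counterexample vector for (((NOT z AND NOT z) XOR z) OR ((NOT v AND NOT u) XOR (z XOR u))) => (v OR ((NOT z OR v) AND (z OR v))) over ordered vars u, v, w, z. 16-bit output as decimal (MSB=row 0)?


F1 = (((NOT z AND NOT z) XOR z) OR ((NOT v AND NOT u) XOR (z XOR u)))
F2 = (v OR ((NOT z OR v) AND (z OR v)))
Counterexample to F1=>F2 is where F1=1 and F2=0.
Evaluate each row (bits = u,v,w,z, MSB first):
  row 0 [0000]: F1=1 F2=0 -> F1&~F2 -> 1
  row 1 [0001]: F1=1 F2=0 -> F1&~F2 -> 1
  row 2 [0010]: F1=1 F2=0 -> F1&~F2 -> 1
  row 3 [0011]: F1=1 F2=0 -> F1&~F2 -> 1
  row 4 [0100]: F1=1 F2=1 -> F1&~F2 -> 0
  row 5 [0101]: F1=1 F2=1 -> F1&~F2 -> 0
  row 6 [0110]: F1=1 F2=1 -> F1&~F2 -> 0
  row 7 [0111]: F1=1 F2=1 -> F1&~F2 -> 0
  row 8 [1000]: F1=1 F2=0 -> F1&~F2 -> 1
  row 9 [1001]: F1=1 F2=0 -> F1&~F2 -> 1
  row 10 [1010]: F1=1 F2=0 -> F1&~F2 -> 1
  row 11 [1011]: F1=1 F2=0 -> F1&~F2 -> 1
  row 12 [1100]: F1=1 F2=1 -> F1&~F2 -> 0
  row 13 [1101]: F1=1 F2=1 -> F1&~F2 -> 0
  row 14 [1110]: F1=1 F2=1 -> F1&~F2 -> 0
  row 15 [1111]: F1=1 F2=1 -> F1&~F2 -> 0
Full result column, 4 rows per line (u,v fixed per line; w,z runs 00..11 left to right):
  rows 0-3 [u,v=00]: 1111  = hex F
  rows 4-7 [u,v=01]: 0000  = hex 0
  rows 8-11 [u,v=10]: 1111  = hex F
  rows 12-15 [u,v=11]: 0000  = hex 0
Counterexample vector (row 0 .. row 15) = 1111000011110000
Output column grouped in 4s = 1111 0000 1111 0000 = 0xF0F0
Convert to decimal digit by digit (value = value*16 + digit):
  F -> 15
  15*16 + 0 = 240
  240*16 + 15 (F) = 3855
  3855*16 + 0 = 61680
Decimal = 61680

61680


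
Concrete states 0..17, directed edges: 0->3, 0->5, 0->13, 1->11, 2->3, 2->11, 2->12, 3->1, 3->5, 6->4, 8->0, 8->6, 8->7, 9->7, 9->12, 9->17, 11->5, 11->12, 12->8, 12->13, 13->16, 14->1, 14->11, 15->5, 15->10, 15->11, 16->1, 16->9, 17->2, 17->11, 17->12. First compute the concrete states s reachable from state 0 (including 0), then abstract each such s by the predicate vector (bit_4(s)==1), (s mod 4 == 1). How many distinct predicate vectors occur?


BFS from 0:
Concrete reachable: {0, 1, 2, 3, 4, 5, 6, 7, 8, 9, 11, 12, 13, 16, 17}
Abstract via predicates (bit_4(s)==1), (s mod 4 == 1):
  (0,0) <- {0, 2, 3, 4, 6, 7, 8, 11, 12}
  (0,1) <- {1, 5, 9, 13}
  (1,0) <- {16}
  (1,1) <- {17}
Distinct abstract states = 4

4


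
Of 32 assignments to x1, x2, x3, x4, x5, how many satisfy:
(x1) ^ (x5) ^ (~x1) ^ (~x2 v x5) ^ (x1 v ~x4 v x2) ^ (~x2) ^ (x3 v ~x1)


CNF with 7 clauses over 5 vars (32 assignments).
An assignment satisfies CNF iff every clause has >=1 true literal.
Check each row (bits = x1,x2,x3,x4,x5; clause T/F shown):
  row 0 [00000]: clauses=FFTTTTT -> 0
  row 1 [00001]: clauses=FTTTTTT -> 0
  row 2 [00010]: clauses=FFTTFTT -> 0
  row 3 [00011]: clauses=FTTTFTT -> 0
  row 4 [00100]: clauses=FFTTTTT -> 0
  row 5 [00101]: clauses=FTTTTTT -> 0
  row 6 [00110]: clauses=FFTTFTT -> 0
  row 7 [00111]: clauses=FTTTFTT -> 0
  row 8 [01000]: clauses=FFTFTFT -> 0
  row 9 [01001]: clauses=FTTTTFT -> 0
  row 10 [01010]: clauses=FFTFTFT -> 0
  row 11 [01011]: clauses=FTTTTFT -> 0
  row 12 [01100]: clauses=FFTFTFT -> 0
  row 13 [01101]: clauses=FTTTTFT -> 0
  row 14 [01110]: clauses=FFTFTFT -> 0
  row 15 [01111]: clauses=FTTTTFT -> 0
  row 16 [10000]: clauses=TFFTTTF -> 0
  row 17 [10001]: clauses=TTFTTTF -> 0
  row 18 [10010]: clauses=TFFTTTF -> 0
  row 19 [10011]: clauses=TTFTTTF -> 0
  row 20 [10100]: clauses=TFFTTTT -> 0
  row 21 [10101]: clauses=TTFTTTT -> 0
  row 22 [10110]: clauses=TFFTTTT -> 0
  row 23 [10111]: clauses=TTFTTTT -> 0
  row 24 [11000]: clauses=TFFFTFF -> 0
  row 25 [11001]: clauses=TTFTTFF -> 0
  row 26 [11010]: clauses=TFFFTFF -> 0
  row 27 [11011]: clauses=TTFTTFF -> 0
  row 28 [11100]: clauses=TFFFTFT -> 0
  row 29 [11101]: clauses=TTFTTFT -> 0
  row 30 [11110]: clauses=TFFFTFT -> 0
  row 31 [11111]: clauses=TTFTTFT -> 0
Full result column, 8 rows per line (x1,x2 fixed per line; x3,x4,x5 runs 000..111 left to right):
  rows 0-7 [x1,x2=00]: 00000000  (ones: 0)
  rows 8-15 [x1,x2=01]: 00000000  (ones: 0)
  rows 16-23 [x1,x2=10]: 00000000  (ones: 0)
  rows 24-31 [x1,x2=11]: 00000000  (ones: 0)
Satisfying assignments = 0+0+0+0 = 0

0


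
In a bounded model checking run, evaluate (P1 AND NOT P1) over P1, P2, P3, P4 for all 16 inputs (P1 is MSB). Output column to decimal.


Formula: (P1 AND NOT P1) over P1, P2, P3, P4 (16 rows)
Evaluate each row (bits = P1,P2,P3,P4, MSB first):
  row 0 [0000]: (0 AND NOT 0) -> 0
  row 1 [0001]: (0 AND NOT 0) -> 0
  row 2 [0010]: (0 AND NOT 0) -> 0
  row 3 [0011]: (0 AND NOT 0) -> 0
  row 4 [0100]: (0 AND NOT 0) -> 0
  row 5 [0101]: (0 AND NOT 0) -> 0
  row 6 [0110]: (0 AND NOT 0) -> 0
  row 7 [0111]: (0 AND NOT 0) -> 0
  row 8 [1000]: (1 AND NOT 1) -> 0
  row 9 [1001]: (1 AND NOT 1) -> 0
  row 10 [1010]: (1 AND NOT 1) -> 0
  row 11 [1011]: (1 AND NOT 1) -> 0
  row 12 [1100]: (1 AND NOT 1) -> 0
  row 13 [1101]: (1 AND NOT 1) -> 0
  row 14 [1110]: (1 AND NOT 1) -> 0
  row 15 [1111]: (1 AND NOT 1) -> 0
Full result column, 4 rows per line (P1,P2 fixed per line; P3,P4 runs 00..11 left to right):
  rows 0-3 [P1,P2=00]: 0000  = hex 0
  rows 4-7 [P1,P2=01]: 0000  = hex 0
  rows 8-11 [P1,P2=10]: 0000  = hex 0
  rows 12-15 [P1,P2=11]: 0000  = hex 0
Output column (row 0 .. row 15) = 0000000000000000
Output column grouped in 4s = 0000 0000 0000 0000 = 0x0000
Convert to decimal digit by digit (value = value*16 + digit):
  0 -> 0
  0*16 + 0 = 0
  0*16 + 0 = 0
  0*16 + 0 = 0
Decimal = 0

0


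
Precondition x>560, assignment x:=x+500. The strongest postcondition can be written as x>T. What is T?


Formula: sp(P, x:=E) = exists old_x. (x = E[old_x/x]) AND P[old_x/x] (old_x is the value of x before the assignment; eliminate old_x by solving x = E[old_x/x] for old_x)
Step 1: Precondition P: x>560, i.e. old_x > 560
Step 2: Assignment gives x = old_x + 500, so old_x = x - 500
Step 3: Substitute into P: x - 500 > 560
Step 4: Simplify: x > 560+500 = 1060

1060


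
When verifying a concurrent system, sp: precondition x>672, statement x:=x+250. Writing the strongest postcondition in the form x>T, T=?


Formula: sp(P, x:=E) = exists old_x. (x = E[old_x/x]) AND P[old_x/x] (old_x is the value of x before the assignment; eliminate old_x by solving x = E[old_x/x] for old_x)
Step 1: Precondition P: x>672, i.e. old_x > 672
Step 2: Assignment gives x = old_x + 250, so old_x = x - 250
Step 3: Substitute into P: x - 250 > 672
Step 4: Simplify: x > 672+250 = 922

922


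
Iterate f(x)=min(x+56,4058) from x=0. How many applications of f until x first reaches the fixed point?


Step 1: x=0, cap=4058, increment=56
Step 2: x grows by 56 each step until capped at 4058; fixed point is x=4058
Step 3: iterations = ceil(4058/56) = 73

73


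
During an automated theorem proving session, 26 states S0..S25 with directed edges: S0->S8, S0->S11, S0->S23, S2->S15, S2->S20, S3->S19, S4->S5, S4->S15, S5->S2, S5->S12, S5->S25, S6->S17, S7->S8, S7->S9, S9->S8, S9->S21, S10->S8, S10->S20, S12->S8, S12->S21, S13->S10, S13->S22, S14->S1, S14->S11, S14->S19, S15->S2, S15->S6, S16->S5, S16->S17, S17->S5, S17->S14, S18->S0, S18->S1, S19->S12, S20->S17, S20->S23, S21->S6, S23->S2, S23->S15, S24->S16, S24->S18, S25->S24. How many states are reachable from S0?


BFS from S0:
  layer 0: {S0}
  layer 1: {S8, S11, S23}
  layer 2: {S2, S15}
  layer 3: {S6, S20}
  layer 4: {S17}
  layer 5: {S5, S14}
  layer 6: {S1, S12, S19, S25}
  layer 7: {S21, S24}
  layer 8: {S16, S18}
Reachable set: {S0, S1, S2, S5, S6, S8, S11, S12, S14, S15, S16, S17, S18, S19, S20, S21, S23, S24, S25}
Count = 19

19


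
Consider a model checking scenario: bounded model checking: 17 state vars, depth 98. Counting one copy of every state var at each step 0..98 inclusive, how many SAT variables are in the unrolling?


BMC unrolls to depth k, creating one copy of each state var for steps 0..k.
Step count = 98 + 1 = 99 (steps 0 through 98)
Vars per step = 17
Total = 17 * 99 = 1683

1683


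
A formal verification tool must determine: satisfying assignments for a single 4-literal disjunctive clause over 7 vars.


Step 1: Total=2^7=128
Step 2: Unsat when all 4 false: 2^3=8
Step 3: Sat=128-8=120

120


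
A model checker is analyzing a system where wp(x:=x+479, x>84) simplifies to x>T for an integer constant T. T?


Formula: wp(x:=E, P) = P[E/x] (substitute E for x in postcondition)
Step 1: Postcondition: x>84
Step 2: Substitute x+479 for x: x+479>84
Step 3: Solve for x: x > 84-479 = -395

-395


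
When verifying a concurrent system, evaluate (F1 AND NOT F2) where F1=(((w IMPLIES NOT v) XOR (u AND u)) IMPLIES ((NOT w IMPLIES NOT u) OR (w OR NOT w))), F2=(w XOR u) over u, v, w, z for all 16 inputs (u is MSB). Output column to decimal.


F1 = (((w IMPLIES NOT v) XOR (u AND u)) IMPLIES ((NOT w IMPLIES NOT u) OR (w OR NOT w)))
F2 = (w XOR u)
Counterexample to F1=>F2 is where F1=1 and F2=0.
Evaluate each row (bits = u,v,w,z, MSB first):
  row 0 [0000]: F1=1 F2=0 -> F1&~F2 -> 1
  row 1 [0001]: F1=1 F2=0 -> F1&~F2 -> 1
  row 2 [0010]: F1=1 F2=1 -> F1&~F2 -> 0
  row 3 [0011]: F1=1 F2=1 -> F1&~F2 -> 0
  row 4 [0100]: F1=1 F2=0 -> F1&~F2 -> 1
  row 5 [0101]: F1=1 F2=0 -> F1&~F2 -> 1
  row 6 [0110]: F1=1 F2=1 -> F1&~F2 -> 0
  row 7 [0111]: F1=1 F2=1 -> F1&~F2 -> 0
  row 8 [1000]: F1=1 F2=1 -> F1&~F2 -> 0
  row 9 [1001]: F1=1 F2=1 -> F1&~F2 -> 0
  row 10 [1010]: F1=1 F2=0 -> F1&~F2 -> 1
  row 11 [1011]: F1=1 F2=0 -> F1&~F2 -> 1
  row 12 [1100]: F1=1 F2=1 -> F1&~F2 -> 0
  row 13 [1101]: F1=1 F2=1 -> F1&~F2 -> 0
  row 14 [1110]: F1=1 F2=0 -> F1&~F2 -> 1
  row 15 [1111]: F1=1 F2=0 -> F1&~F2 -> 1
Full result column, 4 rows per line (u,v fixed per line; w,z runs 00..11 left to right):
  rows 0-3 [u,v=00]: 1100  = hex C
  rows 4-7 [u,v=01]: 1100  = hex C
  rows 8-11 [u,v=10]: 0011  = hex 3
  rows 12-15 [u,v=11]: 0011  = hex 3
Counterexample vector (row 0 .. row 15) = 1100110000110011
Output column grouped in 4s = 1100 1100 0011 0011 = 0xCC33
Convert to decimal digit by digit (value = value*16 + digit):
  C -> 12
  12*16 + 12 (C) = 204
  204*16 + 3 = 3267
  3267*16 + 3 = 52275
Decimal = 52275

52275


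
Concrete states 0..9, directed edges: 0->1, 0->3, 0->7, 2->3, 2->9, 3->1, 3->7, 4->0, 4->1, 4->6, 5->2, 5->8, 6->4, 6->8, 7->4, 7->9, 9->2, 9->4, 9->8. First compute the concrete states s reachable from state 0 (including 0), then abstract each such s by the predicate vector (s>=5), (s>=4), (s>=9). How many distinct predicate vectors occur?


BFS from 0:
Concrete reachable: {0, 1, 2, 3, 4, 6, 7, 8, 9}
Abstract via predicates (s>=5), (s>=4), (s>=9):
  (0,0,0) <- {0, 1, 2, 3}
  (0,1,0) <- {4}
  (1,1,0) <- {6, 7, 8}
  (1,1,1) <- {9}
Distinct abstract states = 4

4


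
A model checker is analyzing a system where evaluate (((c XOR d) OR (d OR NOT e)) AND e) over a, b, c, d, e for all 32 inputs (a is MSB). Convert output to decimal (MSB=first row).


Formula: (((c XOR d) OR (d OR NOT e)) AND e) over a, b, c, d, e (32 rows)
Evaluate each row (bits = a,b,c,d,e, MSB first):
  row 0 [00000]: (((0 XOR 0) OR (0 OR NOT 0)) AND 0) -> 0
  row 1 [00001]: (((0 XOR 0) OR (0 OR NOT 1)) AND 1) -> 0
  row 2 [00010]: (((0 XOR 1) OR (1 OR NOT 0)) AND 0) -> 0
  row 3 [00011]: (((0 XOR 1) OR (1 OR NOT 1)) AND 1) -> 1
  row 4 [00100]: (((1 XOR 0) OR (0 OR NOT 0)) AND 0) -> 0
  row 5 [00101]: (((1 XOR 0) OR (0 OR NOT 1)) AND 1) -> 1
  row 6 [00110]: (((1 XOR 1) OR (1 OR NOT 0)) AND 0) -> 0
  row 7 [00111]: (((1 XOR 1) OR (1 OR NOT 1)) AND 1) -> 1
  row 8 [01000]: (((0 XOR 0) OR (0 OR NOT 0)) AND 0) -> 0
  row 9 [01001]: (((0 XOR 0) OR (0 OR NOT 1)) AND 1) -> 0
  row 10 [01010]: (((0 XOR 1) OR (1 OR NOT 0)) AND 0) -> 0
  row 11 [01011]: (((0 XOR 1) OR (1 OR NOT 1)) AND 1) -> 1
  row 12 [01100]: (((1 XOR 0) OR (0 OR NOT 0)) AND 0) -> 0
  row 13 [01101]: (((1 XOR 0) OR (0 OR NOT 1)) AND 1) -> 1
  row 14 [01110]: (((1 XOR 1) OR (1 OR NOT 0)) AND 0) -> 0
  row 15 [01111]: (((1 XOR 1) OR (1 OR NOT 1)) AND 1) -> 1
  row 16 [10000]: (((0 XOR 0) OR (0 OR NOT 0)) AND 0) -> 0
  row 17 [10001]: (((0 XOR 0) OR (0 OR NOT 1)) AND 1) -> 0
  row 18 [10010]: (((0 XOR 1) OR (1 OR NOT 0)) AND 0) -> 0
  row 19 [10011]: (((0 XOR 1) OR (1 OR NOT 1)) AND 1) -> 1
  row 20 [10100]: (((1 XOR 0) OR (0 OR NOT 0)) AND 0) -> 0
  row 21 [10101]: (((1 XOR 0) OR (0 OR NOT 1)) AND 1) -> 1
  row 22 [10110]: (((1 XOR 1) OR (1 OR NOT 0)) AND 0) -> 0
  row 23 [10111]: (((1 XOR 1) OR (1 OR NOT 1)) AND 1) -> 1
  row 24 [11000]: (((0 XOR 0) OR (0 OR NOT 0)) AND 0) -> 0
  row 25 [11001]: (((0 XOR 0) OR (0 OR NOT 1)) AND 1) -> 0
  row 26 [11010]: (((0 XOR 1) OR (1 OR NOT 0)) AND 0) -> 0
  row 27 [11011]: (((0 XOR 1) OR (1 OR NOT 1)) AND 1) -> 1
  row 28 [11100]: (((1 XOR 0) OR (0 OR NOT 0)) AND 0) -> 0
  row 29 [11101]: (((1 XOR 0) OR (0 OR NOT 1)) AND 1) -> 1
  row 30 [11110]: (((1 XOR 1) OR (1 OR NOT 0)) AND 0) -> 0
  row 31 [11111]: (((1 XOR 1) OR (1 OR NOT 1)) AND 1) -> 1
Full result column, 4 rows per line (a,b,c fixed per line; d,e runs 00..11 left to right):
  rows 0-3 [a,b,c=000]: 0001  = hex 1
  rows 4-7 [a,b,c=001]: 0101  = hex 5
  rows 8-11 [a,b,c=010]: 0001  = hex 1
  rows 12-15 [a,b,c=011]: 0101  = hex 5
  rows 16-19 [a,b,c=100]: 0001  = hex 1
  rows 20-23 [a,b,c=101]: 0101  = hex 5
  rows 24-27 [a,b,c=110]: 0001  = hex 1
  rows 28-31 [a,b,c=111]: 0101  = hex 5
Output column (row 0 .. row 31) = 00010101000101010001010100010101
Output column grouped in 4s = 0001 0101 0001 0101 0001 0101 0001 0101 = 0x15151515
Convert to decimal digit by digit (value = value*16 + digit):
  1 -> 1
  1*16 + 5 = 21
  21*16 + 1 = 337
  337*16 + 5 = 5397
  5397*16 + 1 = 86353
  86353*16 + 5 = 1381653
  1381653*16 + 1 = 22106449
  22106449*16 + 5 = 353703189
Decimal = 353703189

353703189


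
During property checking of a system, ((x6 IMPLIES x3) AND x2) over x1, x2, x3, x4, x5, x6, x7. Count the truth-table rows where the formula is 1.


Formula: ((x6 IMPLIES x3) AND x2) over 7 vars (128 rows)
Evaluate each row (x1, x2, x3, x4, x5, x6, x7 as bits, MSB first):
  row 0 [0000000]: ((0 IMPLIES 0) AND 0) -> 0
  row 1 [0000001]: ((0 IMPLIES 0) AND 0) -> 0
  row 2 [0000010]: ((1 IMPLIES 0) AND 0) -> 0
  row 3 [0000011]: ((1 IMPLIES 0) AND 0) -> 0
  row 4 [0000100]: ((0 IMPLIES 0) AND 0) -> 0
  (every remaining row is evaluated the same way; all 128 results are listed next)
Full result column, 8 rows per line (x1,x2,x3,x4 fixed per line; x5,x6,x7 runs 000..111 left to right):
  rows 0-7 [x1,x2,x3,x4=0000]: 00000000  (ones: 0)
  rows 8-15 [x1,x2,x3,x4=0001]: 00000000  (ones: 0)
  rows 16-23 [x1,x2,x3,x4=0010]: 00000000  (ones: 0)
  rows 24-31 [x1,x2,x3,x4=0011]: 00000000  (ones: 0)
  rows 32-39 [x1,x2,x3,x4=0100]: 11001100  (ones: 4)
  rows 40-47 [x1,x2,x3,x4=0101]: 11001100  (ones: 4)
  rows 48-55 [x1,x2,x3,x4=0110]: 11111111  (ones: 8)
  rows 56-63 [x1,x2,x3,x4=0111]: 11111111  (ones: 8)
  rows 64-71 [x1,x2,x3,x4=1000]: 00000000  (ones: 0)
  rows 72-79 [x1,x2,x3,x4=1001]: 00000000  (ones: 0)
  rows 80-87 [x1,x2,x3,x4=1010]: 00000000  (ones: 0)
  rows 88-95 [x1,x2,x3,x4=1011]: 00000000  (ones: 0)
  rows 96-103 [x1,x2,x3,x4=1100]: 11001100  (ones: 4)
  rows 104-111 [x1,x2,x3,x4=1101]: 11001100  (ones: 4)
  rows 112-119 [x1,x2,x3,x4=1110]: 11111111  (ones: 8)
  rows 120-127 [x1,x2,x3,x4=1111]: 11111111  (ones: 8)
Count of 1-rows = 0+0+0+0+4+4+8+8+0+0+0+0+4+4+8+8 = 48

48


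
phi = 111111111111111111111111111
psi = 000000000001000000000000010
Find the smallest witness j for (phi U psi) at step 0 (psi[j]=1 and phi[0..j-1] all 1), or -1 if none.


(phi U psi) at 0: need smallest j with psi[j]=1 and phi[i]=1 for all i in [0,j).
Scan from step 0:
  step 0: phi=1, psi=0 -> continue
  step 1: phi=1, psi=0 -> continue
  step 2: phi=1, psi=0 -> continue
  step 3: phi=1, psi=0 -> continue
  step 11: psi=1 and phi held for [0,11) -> witness found
Witness step = 11

11


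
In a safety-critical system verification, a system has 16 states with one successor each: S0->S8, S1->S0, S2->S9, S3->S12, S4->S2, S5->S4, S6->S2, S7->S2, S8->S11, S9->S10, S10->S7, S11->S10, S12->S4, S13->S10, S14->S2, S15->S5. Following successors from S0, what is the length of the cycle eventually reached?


Trace from S0 until a state repeats:
  S0 -> S8 -> S11 -> S10 -> S7 -> S2 -> S9 -> S10
S10 first seen at step 3, revisited at step 7.
Cycle length = 7 - 3 = 4

4


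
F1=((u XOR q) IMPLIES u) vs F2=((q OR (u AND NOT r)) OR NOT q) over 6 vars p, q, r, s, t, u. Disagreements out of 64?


F1 = ((u XOR q) IMPLIES u)
F2 = ((q OR (u AND NOT r)) OR NOT q)
Evaluate both on each of 64 rows (bits = p,q,r,s,t,u):
  row 0 [000000]: F1=1 F2=1 -> 0
  row 1 [000001]: F1=1 F2=1 -> 0
  row 2 [000010]: F1=1 F2=1 -> 0
  row 3 [000011]: F1=1 F2=1 -> 0
  row 4 [000100]: F1=1 F2=1 -> 0
  (every remaining row is evaluated the same way; all 64 results are listed next)
Full result column, 8 rows per line (p,q,r fixed per line; s,t,u runs 000..111 left to right):
  rows 0-7 [p,q,r=000]: 00000000  (ones: 0)
  rows 8-15 [p,q,r=001]: 00000000  (ones: 0)
  rows 16-23 [p,q,r=010]: 10101010  (ones: 4)
  rows 24-31 [p,q,r=011]: 10101010  (ones: 4)
  rows 32-39 [p,q,r=100]: 00000000  (ones: 0)
  rows 40-47 [p,q,r=101]: 00000000  (ones: 0)
  rows 48-55 [p,q,r=110]: 10101010  (ones: 4)
  rows 56-63 [p,q,r=111]: 10101010  (ones: 4)
Disagreements = 0+0+4+4+0+0+4+4 = 16

16


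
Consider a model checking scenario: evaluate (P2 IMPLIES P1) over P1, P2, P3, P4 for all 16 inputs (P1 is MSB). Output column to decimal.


Formula: (P2 IMPLIES P1) over P1, P2, P3, P4 (16 rows)
Evaluate each row (bits = P1,P2,P3,P4, MSB first):
  row 0 [0000]: (0 IMPLIES 0) -> 1
  row 1 [0001]: (0 IMPLIES 0) -> 1
  row 2 [0010]: (0 IMPLIES 0) -> 1
  row 3 [0011]: (0 IMPLIES 0) -> 1
  row 4 [0100]: (1 IMPLIES 0) -> 0
  row 5 [0101]: (1 IMPLIES 0) -> 0
  row 6 [0110]: (1 IMPLIES 0) -> 0
  row 7 [0111]: (1 IMPLIES 0) -> 0
  row 8 [1000]: (0 IMPLIES 1) -> 1
  row 9 [1001]: (0 IMPLIES 1) -> 1
  row 10 [1010]: (0 IMPLIES 1) -> 1
  row 11 [1011]: (0 IMPLIES 1) -> 1
  row 12 [1100]: (1 IMPLIES 1) -> 1
  row 13 [1101]: (1 IMPLIES 1) -> 1
  row 14 [1110]: (1 IMPLIES 1) -> 1
  row 15 [1111]: (1 IMPLIES 1) -> 1
Full result column, 4 rows per line (P1,P2 fixed per line; P3,P4 runs 00..11 left to right):
  rows 0-3 [P1,P2=00]: 1111  = hex F
  rows 4-7 [P1,P2=01]: 0000  = hex 0
  rows 8-11 [P1,P2=10]: 1111  = hex F
  rows 12-15 [P1,P2=11]: 1111  = hex F
Output column (row 0 .. row 15) = 1111000011111111
Output column grouped in 4s = 1111 0000 1111 1111 = 0xF0FF
Convert to decimal digit by digit (value = value*16 + digit):
  F -> 15
  15*16 + 0 = 240
  240*16 + 15 (F) = 3855
  3855*16 + 15 (F) = 61695
Decimal = 61695

61695


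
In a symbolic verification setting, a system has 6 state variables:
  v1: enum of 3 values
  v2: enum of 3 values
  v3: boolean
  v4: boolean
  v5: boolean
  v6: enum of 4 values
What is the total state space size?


State space = product of domain sizes of all variables.
Domain sizes:
  v1 (enum of 3 values): 3
  v2 (enum of 3 values): 3
  v3 (boolean): 2
  v4 (boolean): 2
  v5 (boolean): 2
  v6 (enum of 4 values): 4
Product = 3 * 3 * 2 * 2 * 2 * 4 = 288

288


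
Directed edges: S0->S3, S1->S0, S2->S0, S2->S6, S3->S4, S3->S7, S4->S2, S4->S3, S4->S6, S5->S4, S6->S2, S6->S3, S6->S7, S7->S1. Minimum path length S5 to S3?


BFS layer-by-layer from S5:
  dist 0: {S5}
  dist 1: {S4}
  dist 2: {S2, S3, S6}
  -> S3 reached at distance 2
Shortest path length = 2

2


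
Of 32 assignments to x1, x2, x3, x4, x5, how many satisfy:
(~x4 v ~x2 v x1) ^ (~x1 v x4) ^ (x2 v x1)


CNF with 3 clauses over 5 vars (32 assignments).
An assignment satisfies CNF iff every clause has >=1 true literal.
Check each row (bits = x1,x2,x3,x4,x5; clause T/F shown):
  row 0 [00000]: clauses=TTF -> 0
  row 1 [00001]: clauses=TTF -> 0
  row 2 [00010]: clauses=TTF -> 0
  row 3 [00011]: clauses=TTF -> 0
  row 4 [00100]: clauses=TTF -> 0
  row 5 [00101]: clauses=TTF -> 0
  row 6 [00110]: clauses=TTF -> 0
  row 7 [00111]: clauses=TTF -> 0
  row 8 [01000]: clauses=TTT -> 1
  row 9 [01001]: clauses=TTT -> 1
  row 10 [01010]: clauses=FTT -> 0
  row 11 [01011]: clauses=FTT -> 0
  row 12 [01100]: clauses=TTT -> 1
  row 13 [01101]: clauses=TTT -> 1
  row 14 [01110]: clauses=FTT -> 0
  row 15 [01111]: clauses=FTT -> 0
  row 16 [10000]: clauses=TFT -> 0
  row 17 [10001]: clauses=TFT -> 0
  row 18 [10010]: clauses=TTT -> 1
  row 19 [10011]: clauses=TTT -> 1
  row 20 [10100]: clauses=TFT -> 0
  row 21 [10101]: clauses=TFT -> 0
  row 22 [10110]: clauses=TTT -> 1
  row 23 [10111]: clauses=TTT -> 1
  row 24 [11000]: clauses=TFT -> 0
  row 25 [11001]: clauses=TFT -> 0
  row 26 [11010]: clauses=TTT -> 1
  row 27 [11011]: clauses=TTT -> 1
  row 28 [11100]: clauses=TFT -> 0
  row 29 [11101]: clauses=TFT -> 0
  row 30 [11110]: clauses=TTT -> 1
  row 31 [11111]: clauses=TTT -> 1
Full result column, 8 rows per line (x1,x2 fixed per line; x3,x4,x5 runs 000..111 left to right):
  rows 0-7 [x1,x2=00]: 00000000  (ones: 0)
  rows 8-15 [x1,x2=01]: 11001100  (ones: 4)
  rows 16-23 [x1,x2=10]: 00110011  (ones: 4)
  rows 24-31 [x1,x2=11]: 00110011  (ones: 4)
Satisfying assignments = 0+4+4+4 = 12

12


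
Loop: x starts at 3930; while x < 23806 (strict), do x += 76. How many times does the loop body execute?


Step 1: x goes from 3930 toward 23806 by 76; the body runs while x<23806, so iterations = ceil((bound-start)/step)
Step 2: Distance=19876
Step 3: ceil(19876/76)=262

262


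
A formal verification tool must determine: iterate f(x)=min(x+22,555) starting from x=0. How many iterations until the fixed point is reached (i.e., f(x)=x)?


Step 1: x=0, cap=555, increment=22
Step 2: x grows by 22 each step until capped at 555; fixed point is x=555
Step 3: iterations = ceil(555/22) = 26

26


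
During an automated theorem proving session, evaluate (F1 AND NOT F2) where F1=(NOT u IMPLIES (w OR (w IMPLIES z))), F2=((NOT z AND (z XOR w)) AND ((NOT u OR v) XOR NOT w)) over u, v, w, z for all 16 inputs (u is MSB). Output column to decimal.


F1 = (NOT u IMPLIES (w OR (w IMPLIES z)))
F2 = ((NOT z AND (z XOR w)) AND ((NOT u OR v) XOR NOT w))
Counterexample to F1=>F2 is where F1=1 and F2=0.
Evaluate each row (bits = u,v,w,z, MSB first):
  row 0 [0000]: F1=1 F2=0 -> F1&~F2 -> 1
  row 1 [0001]: F1=1 F2=0 -> F1&~F2 -> 1
  row 2 [0010]: F1=1 F2=1 -> F1&~F2 -> 0
  row 3 [0011]: F1=1 F2=0 -> F1&~F2 -> 1
  row 4 [0100]: F1=1 F2=0 -> F1&~F2 -> 1
  row 5 [0101]: F1=1 F2=0 -> F1&~F2 -> 1
  row 6 [0110]: F1=1 F2=1 -> F1&~F2 -> 0
  row 7 [0111]: F1=1 F2=0 -> F1&~F2 -> 1
  row 8 [1000]: F1=1 F2=0 -> F1&~F2 -> 1
  row 9 [1001]: F1=1 F2=0 -> F1&~F2 -> 1
  row 10 [1010]: F1=1 F2=0 -> F1&~F2 -> 1
  row 11 [1011]: F1=1 F2=0 -> F1&~F2 -> 1
  row 12 [1100]: F1=1 F2=0 -> F1&~F2 -> 1
  row 13 [1101]: F1=1 F2=0 -> F1&~F2 -> 1
  row 14 [1110]: F1=1 F2=1 -> F1&~F2 -> 0
  row 15 [1111]: F1=1 F2=0 -> F1&~F2 -> 1
Full result column, 4 rows per line (u,v fixed per line; w,z runs 00..11 left to right):
  rows 0-3 [u,v=00]: 1101  = hex D
  rows 4-7 [u,v=01]: 1101  = hex D
  rows 8-11 [u,v=10]: 1111  = hex F
  rows 12-15 [u,v=11]: 1101  = hex D
Counterexample vector (row 0 .. row 15) = 1101110111111101
Output column grouped in 4s = 1101 1101 1111 1101 = 0xDDFD
Convert to decimal digit by digit (value = value*16 + digit):
  D -> 13
  13*16 + 13 (D) = 221
  221*16 + 15 (F) = 3551
  3551*16 + 13 (D) = 56829
Decimal = 56829

56829


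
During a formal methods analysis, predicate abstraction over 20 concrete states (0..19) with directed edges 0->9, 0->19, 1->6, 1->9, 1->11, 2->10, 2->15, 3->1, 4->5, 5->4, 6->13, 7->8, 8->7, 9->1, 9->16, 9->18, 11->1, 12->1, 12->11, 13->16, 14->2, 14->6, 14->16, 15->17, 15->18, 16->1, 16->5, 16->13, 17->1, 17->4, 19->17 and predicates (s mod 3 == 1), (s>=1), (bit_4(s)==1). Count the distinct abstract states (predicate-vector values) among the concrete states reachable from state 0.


BFS from 0:
Concrete reachable: {0, 1, 4, 5, 6, 9, 11, 13, 16, 17, 18, 19}
Abstract via predicates (s mod 3 == 1), (s>=1), (bit_4(s)==1):
  (0,0,0) <- {0}
  (0,1,0) <- {5, 6, 9, 11}
  (0,1,1) <- {17, 18}
  (1,1,0) <- {1, 4, 13}
  (1,1,1) <- {16, 19}
Distinct abstract states = 5

5


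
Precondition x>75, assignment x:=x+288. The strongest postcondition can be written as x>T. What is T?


Formula: sp(P, x:=E) = exists old_x. (x = E[old_x/x]) AND P[old_x/x] (old_x is the value of x before the assignment; eliminate old_x by solving x = E[old_x/x] for old_x)
Step 1: Precondition P: x>75, i.e. old_x > 75
Step 2: Assignment gives x = old_x + 288, so old_x = x - 288
Step 3: Substitute into P: x - 288 > 75
Step 4: Simplify: x > 75+288 = 363

363


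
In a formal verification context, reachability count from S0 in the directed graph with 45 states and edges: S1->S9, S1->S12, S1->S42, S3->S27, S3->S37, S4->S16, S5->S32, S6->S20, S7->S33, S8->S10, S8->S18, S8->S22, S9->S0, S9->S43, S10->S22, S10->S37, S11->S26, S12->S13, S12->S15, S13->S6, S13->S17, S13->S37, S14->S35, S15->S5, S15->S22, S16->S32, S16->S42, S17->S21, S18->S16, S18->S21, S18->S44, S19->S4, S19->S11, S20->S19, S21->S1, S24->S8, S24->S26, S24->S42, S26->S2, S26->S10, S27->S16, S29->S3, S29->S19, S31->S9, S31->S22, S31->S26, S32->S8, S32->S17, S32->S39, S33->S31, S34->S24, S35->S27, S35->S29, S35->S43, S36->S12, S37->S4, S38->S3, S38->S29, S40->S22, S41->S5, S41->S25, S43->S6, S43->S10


BFS from S0:
  layer 0: {S0}
Reachable set: {S0}
Count = 1

1


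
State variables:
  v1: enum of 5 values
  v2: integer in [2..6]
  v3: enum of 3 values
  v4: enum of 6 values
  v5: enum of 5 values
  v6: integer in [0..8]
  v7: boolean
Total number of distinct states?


State space = product of domain sizes of all variables.
Domain sizes:
  v1 (enum of 5 values): 5
  v2 (integer in [2..6]): 5
  v3 (enum of 3 values): 3
  v4 (enum of 6 values): 6
  v5 (enum of 5 values): 5
  v6 (integer in [0..8]): 9
  v7 (boolean): 2
Product = 5 * 5 * 3 * 6 * 5 * 9 * 2 = 40500

40500


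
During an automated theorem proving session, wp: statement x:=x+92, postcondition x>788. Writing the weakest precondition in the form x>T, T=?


Formula: wp(x:=E, P) = P[E/x] (substitute E for x in postcondition)
Step 1: Postcondition: x>788
Step 2: Substitute x+92 for x: x+92>788
Step 3: Solve for x: x > 788-92 = 696

696


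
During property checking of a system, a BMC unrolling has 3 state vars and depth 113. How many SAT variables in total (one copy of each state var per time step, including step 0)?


BMC unrolls to depth k, creating one copy of each state var for steps 0..k.
Step count = 113 + 1 = 114 (steps 0 through 113)
Vars per step = 3
Total = 3 * 114 = 342

342


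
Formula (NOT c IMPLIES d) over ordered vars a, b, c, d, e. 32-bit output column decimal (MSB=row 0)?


Formula: (NOT c IMPLIES d) over a, b, c, d, e (32 rows)
Evaluate each row (bits = a,b,c,d,e, MSB first):
  row 0 [00000]: (NOT 0 IMPLIES 0) -> 0
  row 1 [00001]: (NOT 0 IMPLIES 0) -> 0
  row 2 [00010]: (NOT 0 IMPLIES 1) -> 1
  row 3 [00011]: (NOT 0 IMPLIES 1) -> 1
  row 4 [00100]: (NOT 1 IMPLIES 0) -> 1
  row 5 [00101]: (NOT 1 IMPLIES 0) -> 1
  row 6 [00110]: (NOT 1 IMPLIES 1) -> 1
  row 7 [00111]: (NOT 1 IMPLIES 1) -> 1
  row 8 [01000]: (NOT 0 IMPLIES 0) -> 0
  row 9 [01001]: (NOT 0 IMPLIES 0) -> 0
  row 10 [01010]: (NOT 0 IMPLIES 1) -> 1
  row 11 [01011]: (NOT 0 IMPLIES 1) -> 1
  row 12 [01100]: (NOT 1 IMPLIES 0) -> 1
  row 13 [01101]: (NOT 1 IMPLIES 0) -> 1
  row 14 [01110]: (NOT 1 IMPLIES 1) -> 1
  row 15 [01111]: (NOT 1 IMPLIES 1) -> 1
  row 16 [10000]: (NOT 0 IMPLIES 0) -> 0
  row 17 [10001]: (NOT 0 IMPLIES 0) -> 0
  row 18 [10010]: (NOT 0 IMPLIES 1) -> 1
  row 19 [10011]: (NOT 0 IMPLIES 1) -> 1
  row 20 [10100]: (NOT 1 IMPLIES 0) -> 1
  row 21 [10101]: (NOT 1 IMPLIES 0) -> 1
  row 22 [10110]: (NOT 1 IMPLIES 1) -> 1
  row 23 [10111]: (NOT 1 IMPLIES 1) -> 1
  row 24 [11000]: (NOT 0 IMPLIES 0) -> 0
  row 25 [11001]: (NOT 0 IMPLIES 0) -> 0
  row 26 [11010]: (NOT 0 IMPLIES 1) -> 1
  row 27 [11011]: (NOT 0 IMPLIES 1) -> 1
  row 28 [11100]: (NOT 1 IMPLIES 0) -> 1
  row 29 [11101]: (NOT 1 IMPLIES 0) -> 1
  row 30 [11110]: (NOT 1 IMPLIES 1) -> 1
  row 31 [11111]: (NOT 1 IMPLIES 1) -> 1
Full result column, 4 rows per line (a,b,c fixed per line; d,e runs 00..11 left to right):
  rows 0-3 [a,b,c=000]: 0011  = hex 3
  rows 4-7 [a,b,c=001]: 1111  = hex F
  rows 8-11 [a,b,c=010]: 0011  = hex 3
  rows 12-15 [a,b,c=011]: 1111  = hex F
  rows 16-19 [a,b,c=100]: 0011  = hex 3
  rows 20-23 [a,b,c=101]: 1111  = hex F
  rows 24-27 [a,b,c=110]: 0011  = hex 3
  rows 28-31 [a,b,c=111]: 1111  = hex F
Output column (row 0 .. row 31) = 00111111001111110011111100111111
Output column grouped in 4s = 0011 1111 0011 1111 0011 1111 0011 1111 = 0x3F3F3F3F
Convert to decimal digit by digit (value = value*16 + digit):
  3 -> 3
  3*16 + 15 (F) = 63
  63*16 + 3 = 1011
  1011*16 + 15 (F) = 16191
  16191*16 + 3 = 259059
  259059*16 + 15 (F) = 4144959
  4144959*16 + 3 = 66319347
  66319347*16 + 15 (F) = 1061109567
Decimal = 1061109567

1061109567


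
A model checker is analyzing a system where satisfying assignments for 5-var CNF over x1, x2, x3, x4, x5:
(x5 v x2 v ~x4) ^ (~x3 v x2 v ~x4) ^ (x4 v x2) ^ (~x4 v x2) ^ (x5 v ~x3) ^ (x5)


CNF with 6 clauses over 5 vars (32 assignments).
An assignment satisfies CNF iff every clause has >=1 true literal.
Check each row (bits = x1,x2,x3,x4,x5; clause T/F shown):
  row 0 [00000]: clauses=TTFTTF -> 0
  row 1 [00001]: clauses=TTFTTT -> 0
  row 2 [00010]: clauses=FTTFTF -> 0
  row 3 [00011]: clauses=TTTFTT -> 0
  row 4 [00100]: clauses=TTFTFF -> 0
  row 5 [00101]: clauses=TTFTTT -> 0
  row 6 [00110]: clauses=FFTFFF -> 0
  row 7 [00111]: clauses=TFTFTT -> 0
  row 8 [01000]: clauses=TTTTTF -> 0
  row 9 [01001]: clauses=TTTTTT -> 1
  row 10 [01010]: clauses=TTTTTF -> 0
  row 11 [01011]: clauses=TTTTTT -> 1
  row 12 [01100]: clauses=TTTTFF -> 0
  row 13 [01101]: clauses=TTTTTT -> 1
  row 14 [01110]: clauses=TTTTFF -> 0
  row 15 [01111]: clauses=TTTTTT -> 1
  row 16 [10000]: clauses=TTFTTF -> 0
  row 17 [10001]: clauses=TTFTTT -> 0
  row 18 [10010]: clauses=FTTFTF -> 0
  row 19 [10011]: clauses=TTTFTT -> 0
  row 20 [10100]: clauses=TTFTFF -> 0
  row 21 [10101]: clauses=TTFTTT -> 0
  row 22 [10110]: clauses=FFTFFF -> 0
  row 23 [10111]: clauses=TFTFTT -> 0
  row 24 [11000]: clauses=TTTTTF -> 0
  row 25 [11001]: clauses=TTTTTT -> 1
  row 26 [11010]: clauses=TTTTTF -> 0
  row 27 [11011]: clauses=TTTTTT -> 1
  row 28 [11100]: clauses=TTTTFF -> 0
  row 29 [11101]: clauses=TTTTTT -> 1
  row 30 [11110]: clauses=TTTTFF -> 0
  row 31 [11111]: clauses=TTTTTT -> 1
Full result column, 8 rows per line (x1,x2 fixed per line; x3,x4,x5 runs 000..111 left to right):
  rows 0-7 [x1,x2=00]: 00000000  (ones: 0)
  rows 8-15 [x1,x2=01]: 01010101  (ones: 4)
  rows 16-23 [x1,x2=10]: 00000000  (ones: 0)
  rows 24-31 [x1,x2=11]: 01010101  (ones: 4)
Satisfying assignments = 0+4+0+4 = 8

8


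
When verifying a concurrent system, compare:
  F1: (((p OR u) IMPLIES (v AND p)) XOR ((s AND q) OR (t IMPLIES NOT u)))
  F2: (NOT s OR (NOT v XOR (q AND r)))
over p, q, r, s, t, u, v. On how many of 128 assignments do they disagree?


F1 = (((p OR u) IMPLIES (v AND p)) XOR ((s AND q) OR (t IMPLIES NOT u)))
F2 = (NOT s OR (NOT v XOR (q AND r)))
Evaluate both on each of 128 rows (bits = p,q,r,s,t,u,v):
  row 0 [0000000]: F1=0 F2=1 (differ) -> 1
  row 1 [0000001]: F1=0 F2=1 (differ) -> 1
  row 2 [0000010]: F1=1 F2=1 -> 0
  row 3 [0000011]: F1=1 F2=1 -> 0
  row 4 [0000100]: F1=0 F2=1 (differ) -> 1
  (every remaining row is evaluated the same way; all 128 results are listed next)
Full result column, 8 rows per line (p,q,r,s fixed per line; t,u,v runs 000..111 left to right):
  rows 0-7 [p,q,r,s=0000]: 11001111  (ones: 6)
  rows 8-15 [p,q,r,s=0001]: 10011010  (ones: 4)
  rows 16-23 [p,q,r,s=0010]: 11001111  (ones: 6)
  rows 24-31 [p,q,r,s=0011]: 10011010  (ones: 4)
  rows 32-39 [p,q,r,s=0100]: 11001111  (ones: 6)
  rows 40-47 [p,q,r,s=0101]: 10011001  (ones: 4)
  rows 48-55 [p,q,r,s=0110]: 11001111  (ones: 6)
  rows 56-63 [p,q,r,s=0111]: 01100110  (ones: 4)
  rows 64-71 [p,q,r,s=1000]: 01010110  (ones: 4)
  rows 72-79 [p,q,r,s=1001]: 00000011  (ones: 2)
  rows 80-87 [p,q,r,s=1010]: 01010110  (ones: 4)
  rows 88-95 [p,q,r,s=1011]: 00000011  (ones: 2)
  rows 96-103 [p,q,r,s=1100]: 01010110  (ones: 4)
  rows 104-111 [p,q,r,s=1101]: 00000000  (ones: 0)
  rows 112-119 [p,q,r,s=1110]: 01010110  (ones: 4)
  rows 120-127 [p,q,r,s=1111]: 11111111  (ones: 8)
Disagreements = 6+4+6+4+6+4+6+4+4+2+4+2+4+0+4+8 = 68

68


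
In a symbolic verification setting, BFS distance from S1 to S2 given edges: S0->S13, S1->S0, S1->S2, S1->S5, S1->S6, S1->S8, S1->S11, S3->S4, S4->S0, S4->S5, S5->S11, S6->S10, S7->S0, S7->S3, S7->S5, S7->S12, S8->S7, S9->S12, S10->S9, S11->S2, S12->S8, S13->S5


BFS layer-by-layer from S1:
  dist 0: {S1}
  dist 1: {S0, S2, S5, S6, S8, S11}
  -> S2 reached at distance 1
Shortest path length = 1

1


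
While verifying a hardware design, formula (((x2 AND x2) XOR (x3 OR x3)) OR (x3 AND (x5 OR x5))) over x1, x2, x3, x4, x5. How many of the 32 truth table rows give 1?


Formula: (((x2 AND x2) XOR (x3 OR x3)) OR (x3 AND (x5 OR x5))) over 5 vars (32 rows)
Evaluate each row (x1, x2, x3, x4, x5 as bits, MSB first):
  row 0 [00000]: (((0 AND 0) XOR (0 OR 0)) OR (0 AND (0 OR 0))) -> 0
  row 1 [00001]: (((0 AND 0) XOR (0 OR 0)) OR (0 AND (1 OR 1))) -> 0
  row 2 [00010]: (((0 AND 0) XOR (0 OR 0)) OR (0 AND (0 OR 0))) -> 0
  row 3 [00011]: (((0 AND 0) XOR (0 OR 0)) OR (0 AND (1 OR 1))) -> 0
  row 4 [00100]: (((0 AND 0) XOR (1 OR 1)) OR (1 AND (0 OR 0))) -> 1
  row 5 [00101]: (((0 AND 0) XOR (1 OR 1)) OR (1 AND (1 OR 1))) -> 1
  row 6 [00110]: (((0 AND 0) XOR (1 OR 1)) OR (1 AND (0 OR 0))) -> 1
  row 7 [00111]: (((0 AND 0) XOR (1 OR 1)) OR (1 AND (1 OR 1))) -> 1
  row 8 [01000]: (((1 AND 1) XOR (0 OR 0)) OR (0 AND (0 OR 0))) -> 1
  row 9 [01001]: (((1 AND 1) XOR (0 OR 0)) OR (0 AND (1 OR 1))) -> 1
  row 10 [01010]: (((1 AND 1) XOR (0 OR 0)) OR (0 AND (0 OR 0))) -> 1
  row 11 [01011]: (((1 AND 1) XOR (0 OR 0)) OR (0 AND (1 OR 1))) -> 1
  row 12 [01100]: (((1 AND 1) XOR (1 OR 1)) OR (1 AND (0 OR 0))) -> 0
  row 13 [01101]: (((1 AND 1) XOR (1 OR 1)) OR (1 AND (1 OR 1))) -> 1
  row 14 [01110]: (((1 AND 1) XOR (1 OR 1)) OR (1 AND (0 OR 0))) -> 0
  row 15 [01111]: (((1 AND 1) XOR (1 OR 1)) OR (1 AND (1 OR 1))) -> 1
  row 16 [10000]: (((0 AND 0) XOR (0 OR 0)) OR (0 AND (0 OR 0))) -> 0
  row 17 [10001]: (((0 AND 0) XOR (0 OR 0)) OR (0 AND (1 OR 1))) -> 0
  row 18 [10010]: (((0 AND 0) XOR (0 OR 0)) OR (0 AND (0 OR 0))) -> 0
  row 19 [10011]: (((0 AND 0) XOR (0 OR 0)) OR (0 AND (1 OR 1))) -> 0
  row 20 [10100]: (((0 AND 0) XOR (1 OR 1)) OR (1 AND (0 OR 0))) -> 1
  row 21 [10101]: (((0 AND 0) XOR (1 OR 1)) OR (1 AND (1 OR 1))) -> 1
  row 22 [10110]: (((0 AND 0) XOR (1 OR 1)) OR (1 AND (0 OR 0))) -> 1
  row 23 [10111]: (((0 AND 0) XOR (1 OR 1)) OR (1 AND (1 OR 1))) -> 1
  row 24 [11000]: (((1 AND 1) XOR (0 OR 0)) OR (0 AND (0 OR 0))) -> 1
  row 25 [11001]: (((1 AND 1) XOR (0 OR 0)) OR (0 AND (1 OR 1))) -> 1
  row 26 [11010]: (((1 AND 1) XOR (0 OR 0)) OR (0 AND (0 OR 0))) -> 1
  row 27 [11011]: (((1 AND 1) XOR (0 OR 0)) OR (0 AND (1 OR 1))) -> 1
  row 28 [11100]: (((1 AND 1) XOR (1 OR 1)) OR (1 AND (0 OR 0))) -> 0
  row 29 [11101]: (((1 AND 1) XOR (1 OR 1)) OR (1 AND (1 OR 1))) -> 1
  row 30 [11110]: (((1 AND 1) XOR (1 OR 1)) OR (1 AND (0 OR 0))) -> 0
  row 31 [11111]: (((1 AND 1) XOR (1 OR 1)) OR (1 AND (1 OR 1))) -> 1
Full result column, 8 rows per line (x1,x2 fixed per line; x3,x4,x5 runs 000..111 left to right):
  rows 0-7 [x1,x2=00]: 00001111  (ones: 4)
  rows 8-15 [x1,x2=01]: 11110101  (ones: 6)
  rows 16-23 [x1,x2=10]: 00001111  (ones: 4)
  rows 24-31 [x1,x2=11]: 11110101  (ones: 6)
Count of 1-rows = 4+6+4+6 = 20

20


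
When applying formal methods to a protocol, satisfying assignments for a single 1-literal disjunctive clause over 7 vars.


Step 1: Total=2^7=128
Step 2: Unsat when all 1 false: 2^6=64
Step 3: Sat=128-64=64

64


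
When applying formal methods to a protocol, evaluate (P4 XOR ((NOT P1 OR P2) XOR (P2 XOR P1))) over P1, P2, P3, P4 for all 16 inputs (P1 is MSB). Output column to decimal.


Formula: (P4 XOR ((NOT P1 OR P2) XOR (P2 XOR P1))) over P1, P2, P3, P4 (16 rows)
Evaluate each row (bits = P1,P2,P3,P4, MSB first):
  row 0 [0000]: (0 XOR ((NOT 0 OR 0) XOR (0 XOR 0))) -> 1
  row 1 [0001]: (1 XOR ((NOT 0 OR 0) XOR (0 XOR 0))) -> 0
  row 2 [0010]: (0 XOR ((NOT 0 OR 0) XOR (0 XOR 0))) -> 1
  row 3 [0011]: (1 XOR ((NOT 0 OR 0) XOR (0 XOR 0))) -> 0
  row 4 [0100]: (0 XOR ((NOT 0 OR 1) XOR (1 XOR 0))) -> 0
  row 5 [0101]: (1 XOR ((NOT 0 OR 1) XOR (1 XOR 0))) -> 1
  row 6 [0110]: (0 XOR ((NOT 0 OR 1) XOR (1 XOR 0))) -> 0
  row 7 [0111]: (1 XOR ((NOT 0 OR 1) XOR (1 XOR 0))) -> 1
  row 8 [1000]: (0 XOR ((NOT 1 OR 0) XOR (0 XOR 1))) -> 1
  row 9 [1001]: (1 XOR ((NOT 1 OR 0) XOR (0 XOR 1))) -> 0
  row 10 [1010]: (0 XOR ((NOT 1 OR 0) XOR (0 XOR 1))) -> 1
  row 11 [1011]: (1 XOR ((NOT 1 OR 0) XOR (0 XOR 1))) -> 0
  row 12 [1100]: (0 XOR ((NOT 1 OR 1) XOR (1 XOR 1))) -> 1
  row 13 [1101]: (1 XOR ((NOT 1 OR 1) XOR (1 XOR 1))) -> 0
  row 14 [1110]: (0 XOR ((NOT 1 OR 1) XOR (1 XOR 1))) -> 1
  row 15 [1111]: (1 XOR ((NOT 1 OR 1) XOR (1 XOR 1))) -> 0
Full result column, 4 rows per line (P1,P2 fixed per line; P3,P4 runs 00..11 left to right):
  rows 0-3 [P1,P2=00]: 1010  = hex A
  rows 4-7 [P1,P2=01]: 0101  = hex 5
  rows 8-11 [P1,P2=10]: 1010  = hex A
  rows 12-15 [P1,P2=11]: 1010  = hex A
Output column (row 0 .. row 15) = 1010010110101010
Output column grouped in 4s = 1010 0101 1010 1010 = 0xA5AA
Convert to decimal digit by digit (value = value*16 + digit):
  A -> 10
  10*16 + 5 = 165
  165*16 + 10 (A) = 2650
  2650*16 + 10 (A) = 42410
Decimal = 42410

42410


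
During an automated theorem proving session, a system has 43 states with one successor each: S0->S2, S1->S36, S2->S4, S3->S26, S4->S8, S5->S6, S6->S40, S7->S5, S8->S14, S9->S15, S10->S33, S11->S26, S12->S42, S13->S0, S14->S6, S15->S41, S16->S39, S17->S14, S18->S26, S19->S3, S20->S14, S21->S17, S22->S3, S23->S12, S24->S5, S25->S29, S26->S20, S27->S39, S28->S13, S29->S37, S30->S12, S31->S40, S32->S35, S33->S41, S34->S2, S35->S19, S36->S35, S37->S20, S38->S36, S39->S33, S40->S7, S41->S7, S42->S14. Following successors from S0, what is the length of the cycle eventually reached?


Trace from S0 until a state repeats:
  S0 -> S2 -> S4 -> S8 -> S14 -> S6 -> S40 -> S7 -> S5 -> S6
S6 first seen at step 5, revisited at step 9.
Cycle length = 9 - 5 = 4

4


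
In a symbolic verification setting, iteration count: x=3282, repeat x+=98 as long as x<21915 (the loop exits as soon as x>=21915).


Step 1: x goes from 3282 toward 21915 by 98; the body runs while x<21915, so iterations = ceil((bound-start)/step)
Step 2: Distance=18633
Step 3: ceil(18633/98)=191

191


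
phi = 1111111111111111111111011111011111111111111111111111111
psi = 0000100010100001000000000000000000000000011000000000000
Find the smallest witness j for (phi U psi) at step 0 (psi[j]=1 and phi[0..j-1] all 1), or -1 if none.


(phi U psi) at 0: need smallest j with psi[j]=1 and phi[i]=1 for all i in [0,j).
Scan from step 0:
  step 0: phi=1, psi=0 -> continue
  step 1: phi=1, psi=0 -> continue
  step 2: phi=1, psi=0 -> continue
  step 3: phi=1, psi=0 -> continue
  step 4: psi=1 and phi held for [0,4) -> witness found
Witness step = 4

4


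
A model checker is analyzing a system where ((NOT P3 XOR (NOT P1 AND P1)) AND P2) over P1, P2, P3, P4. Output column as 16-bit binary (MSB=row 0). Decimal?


Formula: ((NOT P3 XOR (NOT P1 AND P1)) AND P2) over P1, P2, P3, P4 (16 rows)
Evaluate each row (bits = P1,P2,P3,P4, MSB first):
  row 0 [0000]: ((NOT 0 XOR (NOT 0 AND 0)) AND 0) -> 0
  row 1 [0001]: ((NOT 0 XOR (NOT 0 AND 0)) AND 0) -> 0
  row 2 [0010]: ((NOT 1 XOR (NOT 0 AND 0)) AND 0) -> 0
  row 3 [0011]: ((NOT 1 XOR (NOT 0 AND 0)) AND 0) -> 0
  row 4 [0100]: ((NOT 0 XOR (NOT 0 AND 0)) AND 1) -> 1
  row 5 [0101]: ((NOT 0 XOR (NOT 0 AND 0)) AND 1) -> 1
  row 6 [0110]: ((NOT 1 XOR (NOT 0 AND 0)) AND 1) -> 0
  row 7 [0111]: ((NOT 1 XOR (NOT 0 AND 0)) AND 1) -> 0
  row 8 [1000]: ((NOT 0 XOR (NOT 1 AND 1)) AND 0) -> 0
  row 9 [1001]: ((NOT 0 XOR (NOT 1 AND 1)) AND 0) -> 0
  row 10 [1010]: ((NOT 1 XOR (NOT 1 AND 1)) AND 0) -> 0
  row 11 [1011]: ((NOT 1 XOR (NOT 1 AND 1)) AND 0) -> 0
  row 12 [1100]: ((NOT 0 XOR (NOT 1 AND 1)) AND 1) -> 1
  row 13 [1101]: ((NOT 0 XOR (NOT 1 AND 1)) AND 1) -> 1
  row 14 [1110]: ((NOT 1 XOR (NOT 1 AND 1)) AND 1) -> 0
  row 15 [1111]: ((NOT 1 XOR (NOT 1 AND 1)) AND 1) -> 0
Full result column, 4 rows per line (P1,P2 fixed per line; P3,P4 runs 00..11 left to right):
  rows 0-3 [P1,P2=00]: 0000  = hex 0
  rows 4-7 [P1,P2=01]: 1100  = hex C
  rows 8-11 [P1,P2=10]: 0000  = hex 0
  rows 12-15 [P1,P2=11]: 1100  = hex C
Output column (row 0 .. row 15) = 0000110000001100
Output column grouped in 4s = 0000 1100 0000 1100 = 0x0C0C
Convert to decimal digit by digit (value = value*16 + digit):
  0 -> 0
  0*16 + 12 (C) = 12
  12*16 + 0 = 192
  192*16 + 12 (C) = 3084
Decimal = 3084

3084
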